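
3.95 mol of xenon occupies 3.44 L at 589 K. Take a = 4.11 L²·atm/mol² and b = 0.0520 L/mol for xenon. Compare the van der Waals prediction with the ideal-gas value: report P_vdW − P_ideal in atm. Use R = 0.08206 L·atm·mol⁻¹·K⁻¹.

Ideal: P_ideal = nRT/V = (3.95)(0.08206)(589)/3.44 = 55.4990 atm
vdW: P = nRT/(V − nb) − a n²/V² = 190.917/3.23460 − 64.1263/11.8336 = 59.0234 − 5.41900 = 53.6044 atm
ΔP = 53.6044 − 55.4990 = -1.895 atm

ΔP ≈ -1.895 atm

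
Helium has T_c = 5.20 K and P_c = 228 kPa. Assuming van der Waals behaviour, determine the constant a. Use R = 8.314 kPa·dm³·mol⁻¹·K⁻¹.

a ≈ 3.458 kPa·dm⁶/mol²

From T_c = 8a/(27Rb) and P_c = a/(27b²): a = 27 R² T_c²/(64 P_c).
a = 27×(8.314)²×(5.20)²/(64×228) = 50465/14592 = 3.458 kPa·dm⁶/mol²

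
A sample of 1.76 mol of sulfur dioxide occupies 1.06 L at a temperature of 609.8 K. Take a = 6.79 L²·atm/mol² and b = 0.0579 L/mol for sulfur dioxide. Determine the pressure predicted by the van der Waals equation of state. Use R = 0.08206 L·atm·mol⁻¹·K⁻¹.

P = nRT/(V − nb) − a n²/V²
nRT/(V − nb) = (1.76)(0.08206)(609.8)/(1.06 − 1.76×0.0579) = 88.071/0.95810 = 91.923 atm
a n²/V² = (6.79)(1.76)²/(1.06)² = 18.719 atm
P = 91.923 − 18.719 = 73.20 atm

P ≈ 73.20 atm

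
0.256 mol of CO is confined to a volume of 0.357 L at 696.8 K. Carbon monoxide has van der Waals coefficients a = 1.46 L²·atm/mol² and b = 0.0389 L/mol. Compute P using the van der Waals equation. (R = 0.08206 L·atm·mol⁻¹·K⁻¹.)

P = nRT/(V − nb) − a n²/V²
nRT/(V − nb) = (0.256)(0.08206)(696.8)/(0.357 − 0.256×0.0389) = 14.638/0.34704 = 42.180 atm
a n²/V² = (1.46)(0.256)²/(0.357)² = 0.75075 atm
P = 42.180 − 0.75075 = 41.43 atm

P ≈ 41.43 atm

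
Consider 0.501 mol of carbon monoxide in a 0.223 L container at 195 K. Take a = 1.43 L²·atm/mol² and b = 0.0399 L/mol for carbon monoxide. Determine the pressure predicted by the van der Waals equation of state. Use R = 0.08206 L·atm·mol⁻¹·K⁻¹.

P ≈ 32.27 atm

P = nRT/(V − nb) − a n²/V²
nRT/(V − nb) = (0.501)(0.08206)(195)/(0.223 − 0.501×0.0399) = 8.0169/0.20301 = 39.490 atm
a n²/V² = (1.43)(0.501)²/(0.223)² = 7.2177 atm
P = 39.490 − 7.2177 = 32.27 atm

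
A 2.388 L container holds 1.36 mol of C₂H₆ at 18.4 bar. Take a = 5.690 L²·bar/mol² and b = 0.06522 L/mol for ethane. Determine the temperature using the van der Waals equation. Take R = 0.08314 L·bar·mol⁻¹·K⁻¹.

T = (P + a n²/V²)(V − nb)/(nR)
P + a n²/V² = 18.4 + (5.690)(1.36)²/(2.388)² = 20.246 bar
V − nb = 2.388 − (1.36)(0.06522) = 2.2993 L
T = (20.246)(2.2993)/((1.36)(0.08314)) = 411.7 K

T ≈ 411.7 K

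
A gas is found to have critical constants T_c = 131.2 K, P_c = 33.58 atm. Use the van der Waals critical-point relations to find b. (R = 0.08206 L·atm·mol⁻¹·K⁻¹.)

From T_c = 8a/(27Rb) and P_c = a/(27b²): b = R T_c/(8 P_c).
b = (0.08206)(131.2)/(8×33.58) = 10.766/268.64 = 0.04008 L/mol

b ≈ 0.04008 L/mol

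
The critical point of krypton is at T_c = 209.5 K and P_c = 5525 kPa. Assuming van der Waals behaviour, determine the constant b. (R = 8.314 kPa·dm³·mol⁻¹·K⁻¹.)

b ≈ 0.03941 dm³/mol

From T_c = 8a/(27Rb) and P_c = a/(27b²): b = R T_c/(8 P_c).
b = (8.314)(209.5)/(8×5525) = 1741.8/44200 = 0.03941 dm³/mol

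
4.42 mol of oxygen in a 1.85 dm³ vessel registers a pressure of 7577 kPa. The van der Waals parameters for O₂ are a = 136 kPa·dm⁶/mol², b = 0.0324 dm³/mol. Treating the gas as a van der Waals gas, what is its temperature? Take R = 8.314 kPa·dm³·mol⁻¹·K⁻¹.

T = (P + a n²/V²)(V − nb)/(nR)
P + a n²/V² = 7577 + (136)(4.42)²/(1.85)² = 8353.3 kPa
V − nb = 1.85 − (4.42)(0.0324) = 1.7068 dm³
T = (8353.3)(1.7068)/((4.42)(8.314)) = 388.0 K

T ≈ 388.0 K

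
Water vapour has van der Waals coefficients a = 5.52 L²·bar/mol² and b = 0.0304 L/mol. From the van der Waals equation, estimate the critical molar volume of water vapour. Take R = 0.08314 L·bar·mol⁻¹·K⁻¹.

For a van der Waals gas, V_m,c = 3b.
V_m,c = 3×0.0304 = 0.09120 L/mol

V_m,c ≈ 0.09120 L/mol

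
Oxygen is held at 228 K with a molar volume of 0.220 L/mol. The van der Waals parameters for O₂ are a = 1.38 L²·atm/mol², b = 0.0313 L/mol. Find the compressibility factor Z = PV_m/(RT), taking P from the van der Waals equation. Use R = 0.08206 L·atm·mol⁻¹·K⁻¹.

Z ≈ 0.8306

P = RT/(V_m − b) − a/V_m² = (0.08206)(228)/(0.220 − 0.0313) − 1.38/(0.220)²
  = 18.710/0.18870 − 28.512 = 99.152 − 28.512 = 70.640 atm
Z = PV_m/(RT) = (70.640)(0.220)/((0.08206)(228)) = 15.541/18.710 = 0.8306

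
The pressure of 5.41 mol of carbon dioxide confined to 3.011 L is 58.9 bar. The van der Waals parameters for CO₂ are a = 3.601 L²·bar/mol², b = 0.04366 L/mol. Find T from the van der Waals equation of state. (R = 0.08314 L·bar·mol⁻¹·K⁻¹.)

T = (P + a n²/V²)(V − nb)/(nR)
P + a n²/V² = 58.9 + (3.601)(5.41)²/(3.011)² = 70.525 bar
V − nb = 3.011 − (5.41)(0.04366) = 2.7748 L
T = (70.525)(2.7748)/((5.41)(0.08314)) = 435.1 K

T ≈ 435.1 K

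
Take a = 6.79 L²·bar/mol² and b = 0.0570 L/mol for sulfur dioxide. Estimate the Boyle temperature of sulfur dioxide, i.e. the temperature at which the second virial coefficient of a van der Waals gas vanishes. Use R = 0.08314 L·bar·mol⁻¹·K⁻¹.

For a van der Waals gas the second virial coefficient B₂ = b − a/(RT) vanishes at T_B = a/(Rb).
T_B = 6.79/(0.08314×0.0570) = 6.79/0.0047390 = 1433 K

T_B ≈ 1433 K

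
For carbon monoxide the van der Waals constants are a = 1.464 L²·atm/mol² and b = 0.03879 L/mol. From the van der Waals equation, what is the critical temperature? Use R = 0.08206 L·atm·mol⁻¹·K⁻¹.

For a van der Waals gas, T_c = 8a/(27Rb).
T_c = 8×1.464/(27×0.08206×0.03879) = 11.712/0.085944 = 136.3 K

T_c ≈ 136.3 K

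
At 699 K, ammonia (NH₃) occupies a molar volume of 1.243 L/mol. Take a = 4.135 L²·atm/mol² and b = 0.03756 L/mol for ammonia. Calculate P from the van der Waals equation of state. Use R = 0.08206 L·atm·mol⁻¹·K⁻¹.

P = RT/(V_m − b) − a/V_m²
RT/(V_m − b) = (0.08206)(699)/(1.243 − 0.03756) = 57.360/1.2054 = 47.586 atm
a/V_m² = 4.135/(1.243)² = 2.6763 atm
P = 47.586 − 2.6763 = 44.91 atm

P ≈ 44.91 atm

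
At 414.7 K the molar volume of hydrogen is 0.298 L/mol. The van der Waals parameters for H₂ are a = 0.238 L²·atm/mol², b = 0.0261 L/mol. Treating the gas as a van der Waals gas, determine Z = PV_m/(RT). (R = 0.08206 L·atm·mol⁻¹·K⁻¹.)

Z ≈ 1.073

P = RT/(V_m − b) − a/V_m² = (0.08206)(414.7)/(0.298 − 0.0261) − 0.238/(0.298)²
  = 34.030/0.27190 − 2.6801 = 125.16 − 2.6801 = 122.48 atm
Z = PV_m/(RT) = (122.48)(0.298)/((0.08206)(414.7)) = 36.499/34.030 = 1.073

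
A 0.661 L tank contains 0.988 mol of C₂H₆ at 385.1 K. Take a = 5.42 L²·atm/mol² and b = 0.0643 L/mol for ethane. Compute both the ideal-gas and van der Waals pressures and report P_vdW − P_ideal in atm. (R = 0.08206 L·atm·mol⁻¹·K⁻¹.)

Ideal: P_ideal = nRT/V = (0.988)(0.08206)(385.1)/0.661 = 47.2346 atm
vdW: P = nRT/(V − nb) − a n²/V² = 31.2221/0.597472 − 5.29070/0.436921 = 52.2570 − 12.1091 = 40.1479 atm
ΔP = 40.1479 − 47.2346 = -7.087 atm

ΔP ≈ -7.087 atm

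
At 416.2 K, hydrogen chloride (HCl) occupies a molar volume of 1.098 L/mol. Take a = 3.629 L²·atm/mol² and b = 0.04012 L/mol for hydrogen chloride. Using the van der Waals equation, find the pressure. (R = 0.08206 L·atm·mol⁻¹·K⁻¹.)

P = RT/(V_m − b) − a/V_m²
RT/(V_m − b) = (0.08206)(416.2)/(1.098 − 0.04012) = 34.153/1.0579 = 32.284 atm
a/V_m² = 3.629/(1.098)² = 3.0101 atm
P = 32.284 − 3.0101 = 29.27 atm

P ≈ 29.27 atm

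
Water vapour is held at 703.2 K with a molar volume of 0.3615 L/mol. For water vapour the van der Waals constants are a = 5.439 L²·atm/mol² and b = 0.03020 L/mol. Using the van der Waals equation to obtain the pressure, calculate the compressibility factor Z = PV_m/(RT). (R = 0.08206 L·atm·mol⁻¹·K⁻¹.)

P = RT/(V_m − b) − a/V_m² = (0.08206)(703.2)/(0.3615 − 0.03020) − 5.439/(0.3615)²
  = 57.705/0.33130 − 41.620 = 174.18 − 41.620 = 132.56 atm
Z = PV_m/(RT) = (132.56)(0.3615)/((0.08206)(703.2)) = 47.920/57.705 = 0.8304

Z ≈ 0.8304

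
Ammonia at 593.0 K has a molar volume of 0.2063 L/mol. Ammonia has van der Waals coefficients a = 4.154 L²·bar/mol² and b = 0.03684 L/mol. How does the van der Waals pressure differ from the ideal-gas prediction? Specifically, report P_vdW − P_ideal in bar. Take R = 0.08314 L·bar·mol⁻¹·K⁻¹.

ΔP ≈ -45.65 bar

Ideal: P_ideal = RT/V_m = (0.08314)(593.0)/0.2063 = 238.982 bar
vdW: P = RT/(V_m − b) − a/V_m² = 49.3020/0.169460 − 4.154/0.0425597 = 290.936 − 97.6041 = 193.332 bar
ΔP = 193.332 − 238.982 = -45.65 bar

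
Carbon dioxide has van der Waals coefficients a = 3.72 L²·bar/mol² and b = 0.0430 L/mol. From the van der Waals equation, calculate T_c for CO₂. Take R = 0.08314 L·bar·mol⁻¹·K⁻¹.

T_c ≈ 308.3 K

For a van der Waals gas, T_c = 8a/(27Rb).
T_c = 8×3.72/(27×0.08314×0.0430) = 29.760/0.096526 = 308.3 K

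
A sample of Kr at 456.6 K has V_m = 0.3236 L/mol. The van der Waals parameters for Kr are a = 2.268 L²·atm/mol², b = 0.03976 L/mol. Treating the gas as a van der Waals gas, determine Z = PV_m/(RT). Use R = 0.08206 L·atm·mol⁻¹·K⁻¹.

Z ≈ 0.9530

P = RT/(V_m − b) − a/V_m² = (0.08206)(456.6)/(0.3236 − 0.03976) − 2.268/(0.3236)²
  = 37.469/0.28384 − 21.658 = 132.01 − 21.658 = 110.35 atm
Z = PV_m/(RT) = (110.35)(0.3236)/((0.08206)(456.6)) = 35.709/37.469 = 0.9530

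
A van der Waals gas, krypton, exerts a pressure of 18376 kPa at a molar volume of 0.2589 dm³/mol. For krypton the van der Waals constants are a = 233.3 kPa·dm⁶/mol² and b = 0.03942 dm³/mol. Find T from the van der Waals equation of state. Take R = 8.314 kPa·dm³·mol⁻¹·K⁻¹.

T ≈ 577.0 K

T = (P + a/V_m²)(V_m − b)/R
P + a/V_m² = 18376 + 233.3/(0.2589)² = 21857 kPa
V_m − b = 0.2589 − 0.03942 = 0.21948 dm³/mol
T = (21857)(0.21948)/8.314 = 577.0 K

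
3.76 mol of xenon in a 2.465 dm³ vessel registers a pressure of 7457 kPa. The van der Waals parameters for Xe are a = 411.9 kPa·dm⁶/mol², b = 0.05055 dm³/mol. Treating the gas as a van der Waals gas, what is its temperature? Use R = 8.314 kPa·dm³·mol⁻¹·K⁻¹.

T = (P + a n²/V²)(V − nb)/(nR)
P + a n²/V² = 7457 + (411.9)(3.76)²/(2.465)² = 8415.4 kPa
V − nb = 2.465 − (3.76)(0.05055) = 2.2749 dm³
T = (8415.4)(2.2749)/((3.76)(8.314)) = 612.4 K

T ≈ 612.4 K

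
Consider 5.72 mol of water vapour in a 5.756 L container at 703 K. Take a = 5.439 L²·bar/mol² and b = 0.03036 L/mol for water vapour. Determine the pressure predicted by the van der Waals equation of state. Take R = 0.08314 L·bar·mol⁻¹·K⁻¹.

P = nRT/(V − nb) − a n²/V²
nRT/(V − nb) = (5.72)(0.08314)(703)/(5.756 − 5.72×0.03036) = 334.32/5.5823 = 59.889 bar
a n²/V² = (5.439)(5.72)²/(5.756)² = 5.3712 bar
P = 59.889 − 5.3712 = 54.52 bar

P ≈ 54.52 bar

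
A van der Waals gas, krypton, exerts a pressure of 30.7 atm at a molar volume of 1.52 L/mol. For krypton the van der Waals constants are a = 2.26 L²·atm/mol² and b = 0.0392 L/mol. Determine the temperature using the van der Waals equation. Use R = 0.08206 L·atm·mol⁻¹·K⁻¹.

T = (P + a/V_m²)(V_m − b)/R
P + a/V_m² = 30.7 + 2.26/(1.52)² = 31.678 atm
V_m − b = 1.52 − 0.0392 = 1.4808 L/mol
T = (31.678)(1.4808)/0.08206 = 571.6 K

T ≈ 571.6 K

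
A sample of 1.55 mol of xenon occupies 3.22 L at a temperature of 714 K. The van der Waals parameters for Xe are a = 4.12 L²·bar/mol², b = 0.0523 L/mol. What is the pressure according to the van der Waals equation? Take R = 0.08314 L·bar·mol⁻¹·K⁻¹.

P ≈ 28.36 bar

P = nRT/(V − nb) − a n²/V²
nRT/(V − nb) = (1.55)(0.08314)(714)/(3.22 − 1.55×0.0523) = 92.011/3.1389 = 29.313 bar
a n²/V² = (4.12)(1.55)²/(3.22)² = 0.95466 bar
P = 29.313 − 0.95466 = 28.36 bar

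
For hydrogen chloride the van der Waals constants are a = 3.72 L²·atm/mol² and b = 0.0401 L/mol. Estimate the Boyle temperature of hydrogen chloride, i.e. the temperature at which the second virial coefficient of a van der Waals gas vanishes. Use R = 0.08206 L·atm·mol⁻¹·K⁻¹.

T_B ≈ 1130 K

For a van der Waals gas the second virial coefficient B₂ = b − a/(RT) vanishes at T_B = a/(Rb).
T_B = 3.72/(0.08206×0.0401) = 3.72/0.0032906 = 1130 K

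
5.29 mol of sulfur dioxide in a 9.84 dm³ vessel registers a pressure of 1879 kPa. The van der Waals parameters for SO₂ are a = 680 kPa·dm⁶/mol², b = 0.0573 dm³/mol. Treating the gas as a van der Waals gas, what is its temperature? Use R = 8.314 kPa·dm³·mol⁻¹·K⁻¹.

T ≈ 450.1 K

T = (P + a n²/V²)(V − nb)/(nR)
P + a n²/V² = 1879 + (680)(5.29)²/(9.84)² = 2075.5 kPa
V − nb = 9.84 − (5.29)(0.0573) = 9.5369 dm³
T = (2075.5)(9.5369)/((5.29)(8.314)) = 450.1 K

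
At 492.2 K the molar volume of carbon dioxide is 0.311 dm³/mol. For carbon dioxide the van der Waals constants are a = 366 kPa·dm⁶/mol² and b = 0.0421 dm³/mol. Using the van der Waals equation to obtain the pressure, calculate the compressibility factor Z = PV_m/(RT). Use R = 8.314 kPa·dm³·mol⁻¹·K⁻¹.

P = RT/(V_m − b) − a/V_m² = (8.314)(492.2)/(0.311 − 0.0421) − 366/(0.311)²
  = 4092.2/0.26890 − 3784.1 = 15218 − 3784.1 = 11434 kPa
Z = PV_m/(RT) = (11434)(0.311)/((8.314)(492.2)) = 3556.0/4092.2 = 0.8690

Z ≈ 0.8690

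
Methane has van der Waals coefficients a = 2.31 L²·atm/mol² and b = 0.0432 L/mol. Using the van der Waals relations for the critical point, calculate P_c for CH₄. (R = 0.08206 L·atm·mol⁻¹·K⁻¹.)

For a van der Waals gas, P_c = a/(27b²).
P_c = 2.31/(27×(0.0432)²) = 2.31/0.050388 = 45.84 atm

P_c ≈ 45.84 atm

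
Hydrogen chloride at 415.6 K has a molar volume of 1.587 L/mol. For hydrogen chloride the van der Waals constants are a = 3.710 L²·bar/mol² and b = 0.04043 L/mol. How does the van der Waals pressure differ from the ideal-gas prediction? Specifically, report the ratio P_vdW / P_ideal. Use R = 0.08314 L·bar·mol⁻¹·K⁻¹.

P_vdW / P_ideal ≈ 0.9585

Ideal: P_ideal = RT/V_m = (0.08314)(415.6)/1.587 = 21.7725 bar
vdW: P = RT/(V_m − b) − a/V_m² = 34.5530/1.54657 − 3.710/2.51857 = 22.3417 − 1.47306 = 20.8686 bar
Ratio = 20.8686/21.7725 = 0.9585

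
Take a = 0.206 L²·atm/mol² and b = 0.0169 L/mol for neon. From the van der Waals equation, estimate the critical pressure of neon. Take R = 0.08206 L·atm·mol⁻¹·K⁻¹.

P_c ≈ 26.71 atm

For a van der Waals gas, P_c = a/(27b²).
P_c = 0.206/(27×(0.0169)²) = 0.206/0.0077115 = 26.71 atm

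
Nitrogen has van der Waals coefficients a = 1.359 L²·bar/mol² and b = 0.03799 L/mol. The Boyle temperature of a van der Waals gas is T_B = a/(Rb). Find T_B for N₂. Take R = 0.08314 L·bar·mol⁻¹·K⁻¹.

For a van der Waals gas the second virial coefficient B₂ = b − a/(RT) vanishes at T_B = a/(Rb).
T_B = 1.359/(0.08314×0.03799) = 1.359/0.0031585 = 430.3 K

T_B ≈ 430.3 K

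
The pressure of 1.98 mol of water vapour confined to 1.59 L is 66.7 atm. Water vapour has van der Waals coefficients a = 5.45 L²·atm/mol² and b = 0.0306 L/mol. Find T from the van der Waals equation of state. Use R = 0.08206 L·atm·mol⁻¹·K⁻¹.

T = (P + a n²/V²)(V − nb)/(nR)
P + a n²/V² = 66.7 + (5.45)(1.98)²/(1.59)² = 75.151 atm
V − nb = 1.59 − (1.98)(0.0306) = 1.5294 L
T = (75.151)(1.5294)/((1.98)(0.08206)) = 707.4 K

T ≈ 707.4 K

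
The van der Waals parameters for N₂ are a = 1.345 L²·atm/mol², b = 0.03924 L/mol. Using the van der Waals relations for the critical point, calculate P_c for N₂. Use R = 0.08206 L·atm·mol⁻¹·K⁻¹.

For a van der Waals gas, P_c = a/(27b²).
P_c = 1.345/(27×(0.03924)²) = 1.345/0.041574 = 32.35 atm

P_c ≈ 32.35 atm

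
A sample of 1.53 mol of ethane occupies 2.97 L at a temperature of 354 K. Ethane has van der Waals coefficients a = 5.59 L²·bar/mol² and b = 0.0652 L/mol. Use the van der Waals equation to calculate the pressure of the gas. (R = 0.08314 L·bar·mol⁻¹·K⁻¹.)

P = nRT/(V − nb) − a n²/V²
nRT/(V − nb) = (1.53)(0.08314)(354)/(2.97 − 1.53×0.0652) = 45.030/2.8702 = 15.689 bar
a n²/V² = (5.59)(1.53)²/(2.97)² = 1.4835 bar
P = 15.689 − 1.4835 = 14.21 bar

P ≈ 14.21 bar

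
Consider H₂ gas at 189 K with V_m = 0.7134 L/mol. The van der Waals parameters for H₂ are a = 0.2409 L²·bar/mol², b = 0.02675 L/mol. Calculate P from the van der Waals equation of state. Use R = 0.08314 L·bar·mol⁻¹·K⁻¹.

P = RT/(V_m − b) − a/V_m²
RT/(V_m − b) = (0.08314)(189)/(0.7134 − 0.02675) = 15.713/0.68665 = 22.884 bar
a/V_m² = 0.2409/(0.7134)² = 0.47334 bar
P = 22.884 − 0.47334 = 22.41 bar

P ≈ 22.41 bar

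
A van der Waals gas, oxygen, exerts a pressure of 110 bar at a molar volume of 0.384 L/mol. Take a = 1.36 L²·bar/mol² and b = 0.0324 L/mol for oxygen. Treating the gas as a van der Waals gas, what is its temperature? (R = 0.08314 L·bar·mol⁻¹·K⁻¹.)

T ≈ 504.2 K

T = (P + a/V_m²)(V_m − b)/R
P + a/V_m² = 110 + 1.36/(0.384)² = 119.22 bar
V_m − b = 0.384 − 0.0324 = 0.35160 L/mol
T = (119.22)(0.35160)/0.08314 = 504.2 K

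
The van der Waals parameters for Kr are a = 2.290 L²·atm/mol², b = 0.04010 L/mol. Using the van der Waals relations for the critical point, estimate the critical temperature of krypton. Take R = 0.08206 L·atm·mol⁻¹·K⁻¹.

For a van der Waals gas, T_c = 8a/(27Rb).
T_c = 8×2.290/(27×0.08206×0.04010) = 18.320/0.088846 = 206.2 K

T_c ≈ 206.2 K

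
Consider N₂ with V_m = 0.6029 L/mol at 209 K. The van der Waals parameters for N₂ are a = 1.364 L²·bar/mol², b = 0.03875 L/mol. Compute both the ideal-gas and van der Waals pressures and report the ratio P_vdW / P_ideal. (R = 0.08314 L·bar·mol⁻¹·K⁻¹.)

Ideal: P_ideal = RT/V_m = (0.08314)(209)/0.6029 = 28.8211 bar
vdW: P = RT/(V_m − b) − a/V_m² = 17.3763/0.564150 − 1.364/0.363488 = 30.8009 − 3.75253 = 27.0484 bar
Ratio = 27.0484/28.8211 = 0.9385

P_vdW / P_ideal ≈ 0.9385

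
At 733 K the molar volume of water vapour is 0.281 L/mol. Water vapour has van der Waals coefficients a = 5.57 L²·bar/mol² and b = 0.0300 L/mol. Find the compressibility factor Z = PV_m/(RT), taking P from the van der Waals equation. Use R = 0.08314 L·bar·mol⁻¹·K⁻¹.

Z ≈ 0.7943

P = RT/(V_m − b) − a/V_m² = (0.08314)(733)/(0.281 − 0.0300) − 5.57/(0.281)²
  = 60.942/0.25100 − 70.541 = 242.80 − 70.541 = 172.26 bar
Z = PV_m/(RT) = (172.26)(0.281)/((0.08314)(733)) = 48.405/60.942 = 0.7943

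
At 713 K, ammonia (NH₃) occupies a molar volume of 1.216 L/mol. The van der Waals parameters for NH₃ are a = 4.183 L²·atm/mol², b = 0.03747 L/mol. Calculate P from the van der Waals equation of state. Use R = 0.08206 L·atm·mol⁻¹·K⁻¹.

P = RT/(V_m − b) − a/V_m²
RT/(V_m − b) = (0.08206)(713)/(1.216 − 0.03747) = 58.509/1.1785 = 49.647 atm
a/V_m² = 4.183/(1.216)² = 2.8289 atm
P = 49.647 − 2.8289 = 46.82 atm

P ≈ 46.82 atm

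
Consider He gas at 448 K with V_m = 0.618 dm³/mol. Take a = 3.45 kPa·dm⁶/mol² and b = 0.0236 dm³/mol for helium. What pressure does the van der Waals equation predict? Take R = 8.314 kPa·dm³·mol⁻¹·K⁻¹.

P ≈ 6257 kPa

P = RT/(V_m − b) − a/V_m²
RT/(V_m − b) = (8.314)(448)/(0.618 − 0.0236) = 3724.7/0.59440 = 6266.3 kPa
a/V_m² = 3.45/(0.618)² = 9.0332 kPa
P = 6266.3 − 9.0332 = 6257 kPa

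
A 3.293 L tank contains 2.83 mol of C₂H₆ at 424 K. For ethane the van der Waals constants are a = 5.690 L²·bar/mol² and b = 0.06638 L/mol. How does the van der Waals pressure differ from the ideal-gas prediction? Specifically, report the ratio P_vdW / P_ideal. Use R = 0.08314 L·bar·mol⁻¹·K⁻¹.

P_vdW / P_ideal ≈ 0.9218

Ideal: P_ideal = nRT/V = (2.83)(0.08314)(424)/3.293 = 30.2950 bar
vdW: P = nRT/(V − nb) − a n²/V² = 99.7613/3.10514 − 45.5706/10.8438 = 32.1278 − 4.20246 = 27.9253 bar
Ratio = 27.9253/30.2950 = 0.9218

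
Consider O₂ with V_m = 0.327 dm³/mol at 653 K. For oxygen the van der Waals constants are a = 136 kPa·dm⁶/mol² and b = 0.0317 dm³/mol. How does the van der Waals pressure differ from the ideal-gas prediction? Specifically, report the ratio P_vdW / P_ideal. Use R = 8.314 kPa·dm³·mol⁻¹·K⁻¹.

Ideal: P_ideal = RT/V_m = (8.314)(653)/0.327 = 16602.6 kPa
vdW: P = RT/(V_m − b) − a/V_m² = 5429.04/0.295300 − 136/0.106929 = 18384.8 − 1271.87 = 17112.9 kPa
Ratio = 17112.9/16602.6 = 1.031

P_vdW / P_ideal ≈ 1.031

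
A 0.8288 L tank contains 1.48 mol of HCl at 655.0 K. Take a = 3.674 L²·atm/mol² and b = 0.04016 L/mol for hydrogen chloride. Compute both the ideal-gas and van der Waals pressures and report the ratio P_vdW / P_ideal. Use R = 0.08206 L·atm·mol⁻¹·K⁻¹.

Ideal: P_ideal = nRT/V = (1.48)(0.08206)(655.0)/0.8288 = 95.9809 atm
vdW: P = nRT/(V − nb) − a n²/V² = 79.5490/0.769363 − 8.04753/0.686909 = 103.396 − 11.7156 = 91.680 atm
Ratio = 91.680/95.9809 = 0.9552

P_vdW / P_ideal ≈ 0.9552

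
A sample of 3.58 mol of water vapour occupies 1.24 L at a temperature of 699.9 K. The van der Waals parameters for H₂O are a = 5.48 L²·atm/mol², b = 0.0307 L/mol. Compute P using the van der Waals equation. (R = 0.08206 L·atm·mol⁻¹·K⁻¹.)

P = nRT/(V − nb) − a n²/V²
nRT/(V − nb) = (3.58)(0.08206)(699.9)/(1.24 − 3.58×0.0307) = 205.61/1.1301 = 181.94 atm
a n²/V² = (5.48)(3.58)²/(1.24)² = 45.678 atm
P = 181.94 − 45.678 = 136.3 atm

P ≈ 136.3 atm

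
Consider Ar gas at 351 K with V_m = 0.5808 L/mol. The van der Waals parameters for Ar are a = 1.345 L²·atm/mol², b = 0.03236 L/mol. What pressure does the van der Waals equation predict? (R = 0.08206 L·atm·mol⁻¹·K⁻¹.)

P = RT/(V_m − b) − a/V_m²
RT/(V_m − b) = (0.08206)(351)/(0.5808 − 0.03236) = 28.803/0.54844 = 52.518 atm
a/V_m² = 1.345/(0.5808)² = 3.9872 atm
P = 52.518 − 3.9872 = 48.53 atm

P ≈ 48.53 atm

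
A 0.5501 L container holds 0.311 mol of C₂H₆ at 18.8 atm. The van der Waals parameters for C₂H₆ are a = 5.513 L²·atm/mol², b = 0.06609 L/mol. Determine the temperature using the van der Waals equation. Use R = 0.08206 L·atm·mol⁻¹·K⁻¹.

T = (P + a n²/V²)(V − nb)/(nR)
P + a n²/V² = 18.8 + (5.513)(0.311)²/(0.5501)² = 20.562 atm
V − nb = 0.5501 − (0.311)(0.06609) = 0.52955 L
T = (20.562)(0.52955)/((0.311)(0.08206)) = 426.7 K

T ≈ 426.7 K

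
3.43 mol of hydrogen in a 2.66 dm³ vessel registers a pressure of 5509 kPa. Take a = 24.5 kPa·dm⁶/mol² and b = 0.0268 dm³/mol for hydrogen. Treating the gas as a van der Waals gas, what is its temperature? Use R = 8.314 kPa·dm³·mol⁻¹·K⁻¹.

T ≈ 499.8 K

T = (P + a n²/V²)(V − nb)/(nR)
P + a n²/V² = 5509 + (24.5)(3.43)²/(2.66)² = 5549.7 kPa
V − nb = 2.66 − (3.43)(0.0268) = 2.5681 dm³
T = (5549.7)(2.5681)/((3.43)(8.314)) = 499.8 K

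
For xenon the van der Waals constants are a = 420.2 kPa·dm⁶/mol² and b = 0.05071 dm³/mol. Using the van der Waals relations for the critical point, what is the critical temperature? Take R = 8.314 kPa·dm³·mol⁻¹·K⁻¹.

For a van der Waals gas, T_c = 8a/(27Rb).
T_c = 8×420.2/(27×8.314×0.05071) = 3361.6/11.383 = 295.3 K

T_c ≈ 295.3 K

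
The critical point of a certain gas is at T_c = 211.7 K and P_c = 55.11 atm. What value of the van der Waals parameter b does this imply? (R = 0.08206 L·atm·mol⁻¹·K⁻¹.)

From T_c = 8a/(27Rb) and P_c = a/(27b²): b = R T_c/(8 P_c).
b = (0.08206)(211.7)/(8×55.11) = 17.372/440.88 = 0.03940 L/mol

b ≈ 0.03940 L/mol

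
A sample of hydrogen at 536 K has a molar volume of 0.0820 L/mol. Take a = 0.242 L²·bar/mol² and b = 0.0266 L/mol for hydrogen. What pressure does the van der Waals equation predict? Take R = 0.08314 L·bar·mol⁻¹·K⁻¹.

P = RT/(V_m − b) − a/V_m²
RT/(V_m − b) = (0.08314)(536)/(0.0820 − 0.0266) = 44.563/0.055400 = 804.39 bar
a/V_m² = 0.242/(0.0820)² = 35.990 bar
P = 804.39 − 35.990 = 768.4 bar

P ≈ 768.4 bar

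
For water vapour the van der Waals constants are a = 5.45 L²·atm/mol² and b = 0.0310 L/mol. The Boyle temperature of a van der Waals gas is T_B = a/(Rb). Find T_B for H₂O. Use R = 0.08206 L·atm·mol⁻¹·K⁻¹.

For a van der Waals gas the second virial coefficient B₂ = b − a/(RT) vanishes at T_B = a/(Rb).
T_B = 5.45/(0.08206×0.0310) = 5.45/0.0025439 = 2142 K

T_B ≈ 2142 K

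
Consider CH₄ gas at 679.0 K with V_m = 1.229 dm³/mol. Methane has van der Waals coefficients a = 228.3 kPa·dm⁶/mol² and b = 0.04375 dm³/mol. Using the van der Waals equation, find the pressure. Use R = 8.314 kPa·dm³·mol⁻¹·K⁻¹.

P ≈ 4612 kPa

P = RT/(V_m − b) − a/V_m²
RT/(V_m − b) = (8.314)(679.0)/(1.229 − 0.04375) = 5645.2/1.1853 = 4762.7 kPa
a/V_m² = 228.3/(1.229)² = 151.15 kPa
P = 4762.7 − 151.15 = 4612 kPa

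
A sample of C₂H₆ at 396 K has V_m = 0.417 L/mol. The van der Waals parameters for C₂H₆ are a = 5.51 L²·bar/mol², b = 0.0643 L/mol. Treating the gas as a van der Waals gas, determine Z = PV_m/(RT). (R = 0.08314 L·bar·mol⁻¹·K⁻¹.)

P = RT/(V_m − b) − a/V_m² = (0.08314)(396)/(0.417 − 0.0643) − 5.51/(0.417)²
  = 32.923/0.35270 − 31.687 = 93.346 − 31.687 = 61.659 bar
Z = PV_m/(RT) = (61.659)(0.417)/((0.08314)(396)) = 25.712/32.923 = 0.7810

Z ≈ 0.7810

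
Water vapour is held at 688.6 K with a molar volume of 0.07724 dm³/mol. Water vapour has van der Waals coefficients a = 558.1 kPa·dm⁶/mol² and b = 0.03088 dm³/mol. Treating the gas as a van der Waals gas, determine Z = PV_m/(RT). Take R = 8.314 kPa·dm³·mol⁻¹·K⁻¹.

Z ≈ 0.4040

P = RT/(V_m − b) − a/V_m² = (8.314)(688.6)/(0.07724 − 0.03088) − 558.1/(0.07724)²
  = 5725.0/0.046360 − 93546 = 123490 − 93546 = 29944 kPa
Z = PV_m/(RT) = (29944)(0.07724)/((8.314)(688.6)) = 2312.9/5725.0 = 0.4040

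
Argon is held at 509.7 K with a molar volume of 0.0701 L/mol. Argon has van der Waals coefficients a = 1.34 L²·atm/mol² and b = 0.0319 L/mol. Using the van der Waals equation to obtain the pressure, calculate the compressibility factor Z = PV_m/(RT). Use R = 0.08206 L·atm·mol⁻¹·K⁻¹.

Z ≈ 1.378

P = RT/(V_m − b) − a/V_m² = (0.08206)(509.7)/(0.0701 − 0.0319) − 1.34/(0.0701)²
  = 41.826/0.038200 − 272.69 = 1094.9 − 272.69 = 822.2 atm
Z = PV_m/(RT) = (822.2)(0.0701)/((0.08206)(509.7)) = 57.636/41.826 = 1.378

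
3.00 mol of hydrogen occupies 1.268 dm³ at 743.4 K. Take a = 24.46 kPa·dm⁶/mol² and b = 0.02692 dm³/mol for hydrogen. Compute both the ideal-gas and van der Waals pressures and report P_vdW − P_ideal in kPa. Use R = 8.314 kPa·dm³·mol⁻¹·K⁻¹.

ΔP ≈ 858 kPa

Ideal: P_ideal = nRT/V = (3.00)(8.314)(743.4)/1.268 = 14622.9 kPa
vdW: P = nRT/(V − nb) − a n²/V² = 18541.9/1.18724 − 220.140/1.60782 = 15617.7 − 136.918 = 15480.8 kPa
ΔP = 15480.8 − 14622.9 = 858 kPa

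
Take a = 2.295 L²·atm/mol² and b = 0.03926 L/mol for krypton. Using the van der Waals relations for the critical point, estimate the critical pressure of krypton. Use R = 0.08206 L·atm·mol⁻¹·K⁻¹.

P_c ≈ 55.15 atm

For a van der Waals gas, P_c = a/(27b²).
P_c = 2.295/(27×(0.03926)²) = 2.295/0.041616 = 55.15 atm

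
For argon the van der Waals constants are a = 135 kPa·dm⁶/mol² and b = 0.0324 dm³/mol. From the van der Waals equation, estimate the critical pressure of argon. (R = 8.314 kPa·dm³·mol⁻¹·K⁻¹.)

For a van der Waals gas, P_c = a/(27b²).
P_c = 135/(27×(0.0324)²) = 135/0.028344 = 4763 kPa

P_c ≈ 4763 kPa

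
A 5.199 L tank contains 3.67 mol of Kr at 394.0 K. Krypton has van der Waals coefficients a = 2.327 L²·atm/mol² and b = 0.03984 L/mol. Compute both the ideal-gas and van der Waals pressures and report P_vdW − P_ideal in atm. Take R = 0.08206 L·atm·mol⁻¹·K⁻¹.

Ideal: P_ideal = nRT/V = (3.67)(0.08206)(394.0)/5.199 = 22.8231 atm
vdW: P = nRT/(V − nb) − a n²/V² = 118.657/5.05279 − 31.3421/27.0296 = 23.4835 − 1.15955 = 22.3240 atm
ΔP = 22.3240 − 22.8231 = -0.499 atm

ΔP ≈ -0.499 atm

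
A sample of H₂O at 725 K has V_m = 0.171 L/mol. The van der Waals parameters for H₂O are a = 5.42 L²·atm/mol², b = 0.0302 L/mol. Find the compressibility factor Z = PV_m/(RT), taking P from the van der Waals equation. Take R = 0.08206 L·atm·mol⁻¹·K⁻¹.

Z ≈ 0.6817

P = RT/(V_m − b) − a/V_m² = (0.08206)(725)/(0.171 − 0.0302) − 5.42/(0.171)²
  = 59.494/0.14080 − 185.36 = 422.54 − 185.36 = 237.18 atm
Z = PV_m/(RT) = (237.18)(0.171)/((0.08206)(725)) = 40.558/59.494 = 0.6817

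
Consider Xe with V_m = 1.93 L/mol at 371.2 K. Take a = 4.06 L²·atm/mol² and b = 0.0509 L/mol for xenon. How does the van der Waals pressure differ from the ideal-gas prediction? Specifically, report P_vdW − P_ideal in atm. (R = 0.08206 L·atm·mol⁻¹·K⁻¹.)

ΔP ≈ -0.662 atm

Ideal: P_ideal = RT/V_m = (0.08206)(371.2)/1.93 = 15.7827 atm
vdW: P = RT/(V_m − b) − a/V_m² = 30.4607/1.87910 − 4.06/3.72490 = 16.2103 − 1.08996 = 15.1203 atm
ΔP = 15.1203 − 15.7827 = -0.662 atm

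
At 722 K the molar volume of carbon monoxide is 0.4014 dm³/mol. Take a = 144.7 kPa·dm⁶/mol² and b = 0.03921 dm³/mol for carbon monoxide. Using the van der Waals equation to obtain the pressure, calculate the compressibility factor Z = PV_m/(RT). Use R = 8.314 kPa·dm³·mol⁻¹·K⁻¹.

P = RT/(V_m − b) − a/V_m² = (8.314)(722)/(0.4014 − 0.03921) − 144.7/(0.4014)²
  = 6002.7/0.36219 − 898.08 = 16573 − 898.08 = 15675 kPa
Z = PV_m/(RT) = (15675)(0.4014)/((8.314)(722)) = 6291.9/6002.7 = 1.048

Z ≈ 1.048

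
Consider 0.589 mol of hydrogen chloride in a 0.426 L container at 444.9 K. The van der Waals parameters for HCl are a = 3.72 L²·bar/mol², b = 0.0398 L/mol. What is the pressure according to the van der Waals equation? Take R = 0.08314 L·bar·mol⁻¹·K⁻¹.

P = nRT/(V − nb) − a n²/V²
nRT/(V − nb) = (0.589)(0.08314)(444.9)/(0.426 − 0.589×0.0398) = 21.787/0.40256 = 54.121 bar
a n²/V² = (3.72)(0.589)²/(0.426)² = 7.1114 bar
P = 54.121 − 7.1114 = 47.01 bar

P ≈ 47.01 bar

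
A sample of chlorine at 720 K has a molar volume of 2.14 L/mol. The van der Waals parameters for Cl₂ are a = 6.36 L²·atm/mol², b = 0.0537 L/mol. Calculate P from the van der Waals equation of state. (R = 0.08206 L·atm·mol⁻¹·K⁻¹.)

P = RT/(V_m − b) − a/V_m²
RT/(V_m − b) = (0.08206)(720)/(2.14 − 0.0537) = 59.083/2.0863 = 28.320 atm
a/V_m² = 6.36/(2.14)² = 1.3888 atm
P = 28.320 − 1.3888 = 26.93 atm

P ≈ 26.93 atm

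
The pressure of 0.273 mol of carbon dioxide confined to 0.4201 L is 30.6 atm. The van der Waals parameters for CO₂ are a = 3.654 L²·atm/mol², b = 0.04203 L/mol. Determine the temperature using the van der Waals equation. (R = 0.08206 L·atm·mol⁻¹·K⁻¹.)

T = (P + a n²/V²)(V − nb)/(nR)
P + a n²/V² = 30.6 + (3.654)(0.273)²/(0.4201)² = 32.143 atm
V − nb = 0.4201 − (0.273)(0.04203) = 0.40863 L
T = (32.143)(0.40863)/((0.273)(0.08206)) = 586.3 K

T ≈ 586.3 K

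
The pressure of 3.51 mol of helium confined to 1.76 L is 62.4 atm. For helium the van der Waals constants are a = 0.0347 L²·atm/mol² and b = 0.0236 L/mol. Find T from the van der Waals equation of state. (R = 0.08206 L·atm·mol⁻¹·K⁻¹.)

T ≈ 364.2 K

T = (P + a n²/V²)(V − nb)/(nR)
P + a n²/V² = 62.4 + (0.0347)(3.51)²/(1.76)² = 62.538 atm
V − nb = 1.76 − (3.51)(0.0236) = 1.6772 L
T = (62.538)(1.6772)/((3.51)(0.08206)) = 364.2 K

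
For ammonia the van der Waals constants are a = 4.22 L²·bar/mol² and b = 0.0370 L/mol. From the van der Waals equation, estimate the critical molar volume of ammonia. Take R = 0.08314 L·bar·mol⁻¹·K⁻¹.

For a van der Waals gas, V_m,c = 3b.
V_m,c = 3×0.0370 = 0.1110 L/mol

V_m,c ≈ 0.1110 L/mol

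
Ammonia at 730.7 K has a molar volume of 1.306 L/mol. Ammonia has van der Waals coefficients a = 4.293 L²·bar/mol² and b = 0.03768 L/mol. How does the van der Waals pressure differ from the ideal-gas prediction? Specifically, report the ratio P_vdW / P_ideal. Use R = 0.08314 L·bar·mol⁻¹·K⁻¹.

P_vdW / P_ideal ≈ 0.9756

Ideal: P_ideal = RT/V_m = (0.08314)(730.7)/1.306 = 46.5164 bar
vdW: P = RT/(V_m − b) − a/V_m² = 60.7504/1.26832 − 4.293/1.70564 = 47.8983 − 2.51694 = 45.3814 bar
Ratio = 45.3814/46.5164 = 0.9756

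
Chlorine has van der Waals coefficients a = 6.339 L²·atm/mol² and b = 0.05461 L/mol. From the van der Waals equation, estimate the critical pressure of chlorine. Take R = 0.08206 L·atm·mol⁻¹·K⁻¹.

For a van der Waals gas, P_c = a/(27b²).
P_c = 6.339/(27×(0.05461)²) = 6.339/0.080521 = 78.72 atm

P_c ≈ 78.72 atm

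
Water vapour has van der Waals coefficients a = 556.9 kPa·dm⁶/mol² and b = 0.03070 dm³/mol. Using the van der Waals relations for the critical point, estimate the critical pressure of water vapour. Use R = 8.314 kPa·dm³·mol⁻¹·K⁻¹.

For a van der Waals gas, P_c = a/(27b²).
P_c = 556.9/(27×(0.03070)²) = 556.9/0.025447 = 21885 kPa

P_c ≈ 21885 kPa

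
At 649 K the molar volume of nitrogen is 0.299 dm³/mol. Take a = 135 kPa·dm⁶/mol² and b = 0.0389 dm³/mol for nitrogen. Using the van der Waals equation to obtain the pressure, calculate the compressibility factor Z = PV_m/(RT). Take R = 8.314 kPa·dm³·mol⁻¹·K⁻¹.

P = RT/(V_m − b) − a/V_m² = (8.314)(649)/(0.299 − 0.0389) − 135/(0.299)²
  = 5395.8/0.26010 − 1510.1 = 20745 − 1510.1 = 19235 kPa
Z = PV_m/(RT) = (19235)(0.299)/((8.314)(649)) = 5751.3/5395.8 = 1.066

Z ≈ 1.066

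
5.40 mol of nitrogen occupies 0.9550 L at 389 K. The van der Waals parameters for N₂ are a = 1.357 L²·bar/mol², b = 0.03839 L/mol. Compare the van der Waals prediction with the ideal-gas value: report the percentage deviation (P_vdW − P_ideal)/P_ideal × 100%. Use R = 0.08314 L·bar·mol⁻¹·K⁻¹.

4.00 %

Ideal: P_ideal = nRT/V = (5.40)(0.08314)(389)/0.9550 = 182.873 bar
vdW: P = nRT/(V − nb) − a n²/V² = 174.644/0.747694 − 39.5701/0.912025 = 233.577 − 43.3871 = 190.190 bar
% deviation = (190.190 − 182.873)/182.873 × 100% = 4.00%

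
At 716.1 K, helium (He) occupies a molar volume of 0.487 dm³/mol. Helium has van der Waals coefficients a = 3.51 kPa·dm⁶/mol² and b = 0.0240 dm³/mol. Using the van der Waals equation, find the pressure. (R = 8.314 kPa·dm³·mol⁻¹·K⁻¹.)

P = RT/(V_m − b) − a/V_m²
RT/(V_m − b) = (8.314)(716.1)/(0.487 − 0.0240) = 5953.7/0.46300 = 12859 kPa
a/V_m² = 3.51/(0.487)² = 14.800 kPa
P = 12859 − 14.800 = 12844 kPa

P ≈ 12844 kPa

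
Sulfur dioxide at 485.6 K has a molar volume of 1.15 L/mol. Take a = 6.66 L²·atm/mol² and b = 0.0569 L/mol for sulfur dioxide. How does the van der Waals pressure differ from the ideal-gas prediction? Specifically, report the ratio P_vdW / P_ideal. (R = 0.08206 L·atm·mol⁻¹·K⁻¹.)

Ideal: P_ideal = RT/V_m = (0.08206)(485.6)/1.15 = 34.6507 atm
vdW: P = RT/(V_m − b) − a/V_m² = 39.8483/1.09310 − 6.66/1.32250 = 36.4544 − 5.03592 = 31.4185 atm
Ratio = 31.4185/34.6507 = 0.9067

P_vdW / P_ideal ≈ 0.9067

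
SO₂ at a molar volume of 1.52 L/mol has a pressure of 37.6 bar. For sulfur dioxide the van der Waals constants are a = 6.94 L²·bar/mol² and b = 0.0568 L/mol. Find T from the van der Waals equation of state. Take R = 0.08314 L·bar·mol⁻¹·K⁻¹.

T = (P + a/V_m²)(V_m − b)/R
P + a/V_m² = 37.6 + 6.94/(1.52)² = 40.604 bar
V_m − b = 1.52 − 0.0568 = 1.4632 L/mol
T = (40.604)(1.4632)/0.08314 = 714.6 K

T ≈ 714.6 K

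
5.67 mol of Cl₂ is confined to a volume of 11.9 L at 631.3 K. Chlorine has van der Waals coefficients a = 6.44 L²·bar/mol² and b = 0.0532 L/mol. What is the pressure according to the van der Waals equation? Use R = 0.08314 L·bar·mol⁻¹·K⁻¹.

P ≈ 24.20 bar

P = nRT/(V − nb) − a n²/V²
nRT/(V − nb) = (5.67)(0.08314)(631.3)/(11.9 − 5.67×0.0532) = 297.60/11.598 = 25.660 bar
a n²/V² = (6.44)(5.67)²/(11.9)² = 1.4620 bar
P = 25.660 − 1.4620 = 24.20 bar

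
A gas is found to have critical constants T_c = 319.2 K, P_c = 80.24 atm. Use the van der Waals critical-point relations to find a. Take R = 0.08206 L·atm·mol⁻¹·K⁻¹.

a ≈ 3.607 L²·atm/mol²

From T_c = 8a/(27Rb) and P_c = a/(27b²): a = 27 R² T_c²/(64 P_c).
a = 27×(0.08206)²×(319.2)²/(64×80.24) = 18525/5135.4 = 3.607 L²·atm/mol²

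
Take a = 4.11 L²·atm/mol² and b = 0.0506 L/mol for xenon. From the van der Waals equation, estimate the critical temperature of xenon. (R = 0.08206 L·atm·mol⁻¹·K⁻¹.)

T_c ≈ 293.3 K

For a van der Waals gas, T_c = 8a/(27Rb).
T_c = 8×4.11/(27×0.08206×0.0506) = 32.880/0.11211 = 293.3 K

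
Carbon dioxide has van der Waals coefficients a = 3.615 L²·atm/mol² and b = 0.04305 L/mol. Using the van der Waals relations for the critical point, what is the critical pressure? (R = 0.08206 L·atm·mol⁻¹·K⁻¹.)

P_c ≈ 72.24 atm

For a van der Waals gas, P_c = a/(27b²).
P_c = 3.615/(27×(0.04305)²) = 3.615/0.050039 = 72.24 atm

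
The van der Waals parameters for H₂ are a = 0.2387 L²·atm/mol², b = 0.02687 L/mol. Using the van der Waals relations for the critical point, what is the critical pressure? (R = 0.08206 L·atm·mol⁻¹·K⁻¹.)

P_c ≈ 12.24 atm

For a van der Waals gas, P_c = a/(27b²).
P_c = 0.2387/(27×(0.02687)²) = 0.2387/0.019494 = 12.24 atm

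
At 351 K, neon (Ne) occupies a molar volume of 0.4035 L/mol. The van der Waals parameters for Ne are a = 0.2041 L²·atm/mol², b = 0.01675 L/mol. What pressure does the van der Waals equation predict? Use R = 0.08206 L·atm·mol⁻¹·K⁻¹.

P ≈ 73.22 atm

P = RT/(V_m − b) − a/V_m²
RT/(V_m − b) = (0.08206)(351)/(0.4035 − 0.01675) = 28.803/0.38675 = 74.474 atm
a/V_m² = 0.2041/(0.4035)² = 1.2536 atm
P = 74.474 − 1.2536 = 73.22 atm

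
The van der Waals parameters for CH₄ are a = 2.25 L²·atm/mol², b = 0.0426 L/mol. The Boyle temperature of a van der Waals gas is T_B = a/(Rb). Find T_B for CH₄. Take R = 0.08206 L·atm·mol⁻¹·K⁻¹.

For a van der Waals gas the second virial coefficient B₂ = b − a/(RT) vanishes at T_B = a/(Rb).
T_B = 2.25/(0.08206×0.0426) = 2.25/0.0034958 = 643.6 K

T_B ≈ 643.6 K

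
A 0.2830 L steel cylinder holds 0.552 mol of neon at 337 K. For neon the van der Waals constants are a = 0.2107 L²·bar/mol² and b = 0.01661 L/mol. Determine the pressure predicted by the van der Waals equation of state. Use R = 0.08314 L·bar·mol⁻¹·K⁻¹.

P ≈ 55.68 bar

P = nRT/(V − nb) − a n²/V²
nRT/(V − nb) = (0.552)(0.08314)(337)/(0.2830 − 0.552×0.01661) = 15.466/0.27383 = 56.480 bar
a n²/V² = (0.2107)(0.552)²/(0.2830)² = 0.80162 bar
P = 56.480 − 0.80162 = 55.68 bar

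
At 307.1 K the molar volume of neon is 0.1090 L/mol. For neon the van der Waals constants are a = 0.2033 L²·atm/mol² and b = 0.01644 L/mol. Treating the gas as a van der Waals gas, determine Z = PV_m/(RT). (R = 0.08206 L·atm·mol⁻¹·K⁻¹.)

Z ≈ 1.104

P = RT/(V_m − b) − a/V_m² = (0.08206)(307.1)/(0.1090 − 0.01644) − 0.2033/(0.1090)²
  = 25.201/0.092560 − 17.111 = 272.27 − 17.111 = 255.16 atm
Z = PV_m/(RT) = (255.16)(0.1090)/((0.08206)(307.1)) = 27.812/25.201 = 1.104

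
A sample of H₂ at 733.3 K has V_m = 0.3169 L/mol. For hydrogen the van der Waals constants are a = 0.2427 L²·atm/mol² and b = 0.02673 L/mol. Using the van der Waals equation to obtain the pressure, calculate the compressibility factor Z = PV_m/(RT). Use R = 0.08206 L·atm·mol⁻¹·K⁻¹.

Z ≈ 1.079

P = RT/(V_m − b) − a/V_m² = (0.08206)(733.3)/(0.3169 − 0.02673) − 0.2427/(0.3169)²
  = 60.175/0.29017 − 2.4167 = 207.38 − 2.4167 = 204.96 atm
Z = PV_m/(RT) = (204.96)(0.3169)/((0.08206)(733.3)) = 64.952/60.175 = 1.079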